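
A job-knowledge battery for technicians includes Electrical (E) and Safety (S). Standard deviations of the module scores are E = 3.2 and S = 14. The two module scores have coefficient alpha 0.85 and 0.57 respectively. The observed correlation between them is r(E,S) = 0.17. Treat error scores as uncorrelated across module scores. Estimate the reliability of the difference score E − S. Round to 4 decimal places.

Var(E−S) = 3.2² + 14² − 2·3.2·14·0.17 = 206.24 − 15.232 = 191.008.
With uncorrelated errors the cross-covariances are all true-score covariance, so they carry over unchanged; only the diagonal terms shrink to ρᵢσᵢ².
True-score variance = [3.2²·0.85 + 14²·0.57] − 15.232 = 120.424 − 15.232 = 105.192.
Reliability = 105.192 / 191.008 = 0.5507.

0.5507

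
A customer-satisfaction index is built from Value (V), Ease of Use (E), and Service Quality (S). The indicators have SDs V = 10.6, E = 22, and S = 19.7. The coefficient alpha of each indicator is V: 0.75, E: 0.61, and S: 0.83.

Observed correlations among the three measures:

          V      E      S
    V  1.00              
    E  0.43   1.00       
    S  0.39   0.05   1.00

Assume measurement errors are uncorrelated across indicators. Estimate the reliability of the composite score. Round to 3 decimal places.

0.797

Var(V+E+S) = 10.6² + 22² + 19.7² + 2·[10.6·22·0.43 + 10.6·19.7·0.39 + 22·19.7·0.05] = 984.45 + 406.772 = 1391.22.
Because errors are independent across components, Cov(Tᵢ,Tⱼ) = Cov(Xᵢ,Xⱼ); the off-diagonal part of the true-score variance is the same as above.
True-score variance = [10.6²·0.75 + 22²·0.61 + 19.7²·0.83] + 406.772 = 701.625 + 406.772 = 1108.4.
Reliability = 1108.4 / 1391.22 = 0.797.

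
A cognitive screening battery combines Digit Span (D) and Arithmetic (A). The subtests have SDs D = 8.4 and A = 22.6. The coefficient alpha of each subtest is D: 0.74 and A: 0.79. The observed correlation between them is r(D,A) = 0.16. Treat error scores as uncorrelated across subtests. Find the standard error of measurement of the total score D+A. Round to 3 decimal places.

11.207

Var(total) = 581.32 + 60.7488 = 642.069.
True-score variance = 455.715 + 60.7488 = 516.464, so reliability = 0.8044.
Error variance = 642.069 − 516.464 = 125.605; SEM = √125.605 = 11.207.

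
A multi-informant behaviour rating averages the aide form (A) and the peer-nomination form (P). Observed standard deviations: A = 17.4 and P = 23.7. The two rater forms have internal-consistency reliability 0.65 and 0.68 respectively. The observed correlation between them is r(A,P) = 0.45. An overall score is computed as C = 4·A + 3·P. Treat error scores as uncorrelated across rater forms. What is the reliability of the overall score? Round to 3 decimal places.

Var(C) = 4²·17.4² + 3²·23.7² + 2·[12·17.4·23.7·0.45] = 9899.37 + 4453.7 = 14353.1.
Under uncorrelated errors the observed covariances equal the true-score covariances, so only the own-variance terms attenuate.
True-score variance = [4²·17.4²·0.65 + 3²·23.7²·0.68] + 4453.7 = 6586.25 + 4453.7 = 11040.
Reliability = 11040 / 14353.1 = 0.769.

0.769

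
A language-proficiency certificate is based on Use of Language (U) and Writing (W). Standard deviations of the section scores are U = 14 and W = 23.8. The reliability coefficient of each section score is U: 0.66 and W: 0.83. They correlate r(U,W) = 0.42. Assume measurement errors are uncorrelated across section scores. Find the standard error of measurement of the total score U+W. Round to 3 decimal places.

12.765

Var(total) = 762.44 + 279.888 = 1042.33.
True-score variance = 599.505 + 279.888 = 879.393, so reliability = 0.8437.
Error variance = 1042.33 − 879.393 = 162.935; SEM = √162.935 = 12.765.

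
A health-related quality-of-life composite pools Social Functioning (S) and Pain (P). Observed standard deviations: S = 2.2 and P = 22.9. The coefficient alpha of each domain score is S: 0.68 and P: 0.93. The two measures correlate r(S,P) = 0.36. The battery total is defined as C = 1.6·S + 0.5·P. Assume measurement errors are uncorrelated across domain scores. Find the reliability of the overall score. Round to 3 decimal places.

0.924

Var(C) = 1.6²·2.2² + 0.5²·22.9² + 2·[0.8·2.2·22.9·0.36] = 143.493 + 29.0189 = 172.512.
Under uncorrelated errors the observed covariances equal the true-score covariances, so only the own-variance terms attenuate.
True-score variance = [1.6²·2.2²·0.68 + 0.5²·22.9²·0.93] + 29.0189 = 130.351 + 29.0189 = 159.37.
Reliability = 159.37 / 172.512 = 0.924.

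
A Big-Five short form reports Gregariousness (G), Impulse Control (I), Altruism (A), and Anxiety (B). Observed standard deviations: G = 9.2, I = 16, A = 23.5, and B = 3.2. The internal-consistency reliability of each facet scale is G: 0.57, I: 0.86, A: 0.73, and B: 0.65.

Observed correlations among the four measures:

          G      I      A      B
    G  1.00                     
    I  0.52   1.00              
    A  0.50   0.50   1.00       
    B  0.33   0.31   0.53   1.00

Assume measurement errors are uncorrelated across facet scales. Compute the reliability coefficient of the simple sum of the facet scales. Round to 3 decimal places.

Var(G+I+A+B) = 9.2² + 16² + 23.5² + 3.2² + 2·[9.2·16·0.52 + 9.2·23.5·0.50 + 9.2·3.2·0.33 + 16·23.5·0.50 + 16·3.2·0.31 + 23.5·3.2·0.53] = 903.13 + 876.174 = 1779.3.
With uncorrelated errors the cross-covariances are all true-score covariance, so they carry over unchanged; only the diagonal terms shrink to ρᵢσᵢ².
True-score variance = [9.2²·0.57 + 16²·0.86 + 23.5²·0.73 + 3.2²·0.65] + 876.174 = 678.203 + 876.174 = 1554.38.
Reliability = 1554.38 / 1779.3 = 0.874.

0.874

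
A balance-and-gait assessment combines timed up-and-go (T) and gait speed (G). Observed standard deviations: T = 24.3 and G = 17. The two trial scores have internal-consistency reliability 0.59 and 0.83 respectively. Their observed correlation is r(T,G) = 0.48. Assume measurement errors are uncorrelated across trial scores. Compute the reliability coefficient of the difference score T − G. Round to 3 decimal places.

Var(T−G) = 24.3² + 17² − 2·24.3·17·0.48 = 879.49 − 396.576 = 482.914.
Under uncorrelated errors the observed covariances equal the true-score covariances, so only the own-variance terms attenuate.
True-score variance = [24.3²·0.59 + 17²·0.83] − 396.576 = 588.259 − 396.576 = 191.683.
Reliability = 191.683 / 482.914 = 0.397.

0.397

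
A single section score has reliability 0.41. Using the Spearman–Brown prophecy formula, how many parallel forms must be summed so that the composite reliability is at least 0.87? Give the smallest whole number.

k ≥ ρ*(1−ρ₁)/(ρ₁(1−ρ*)) = 0.87·0.59 / (0.41·0.13) = 9.630.
Smallest integer k = 10.

10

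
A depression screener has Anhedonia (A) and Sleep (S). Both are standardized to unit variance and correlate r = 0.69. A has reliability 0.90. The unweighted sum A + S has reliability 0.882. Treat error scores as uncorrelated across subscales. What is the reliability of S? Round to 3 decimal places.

Var(A+S) = 2 + 2·0.69 = 3.380.
True-score variance = ρ_A + ρ_S + 2·0.69, so 0.882 = (0.90 + ρ_S + 1.38) / 3.380.
ρ_S = 0.882·3.380 − 0.90 − 1.38 = 0.701.

0.701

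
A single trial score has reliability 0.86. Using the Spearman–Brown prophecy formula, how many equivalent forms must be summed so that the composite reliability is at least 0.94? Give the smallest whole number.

3

k ≥ ρ*(1−ρ₁)/(ρ₁(1−ρ*)) = 0.94·0.14 / (0.86·0.06) = 2.550.
Smallest integer k = 3.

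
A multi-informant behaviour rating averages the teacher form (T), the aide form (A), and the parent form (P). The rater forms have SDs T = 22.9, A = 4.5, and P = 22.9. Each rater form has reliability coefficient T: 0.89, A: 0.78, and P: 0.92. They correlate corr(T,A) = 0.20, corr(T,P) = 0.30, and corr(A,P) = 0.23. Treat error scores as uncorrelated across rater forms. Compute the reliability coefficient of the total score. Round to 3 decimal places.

0.929

Var(T+A+P) = 22.9² + 4.5² + 22.9² + 2·[22.9·4.5·0.20 + 22.9·22.9·0.30 + 4.5·22.9·0.23] = 1069.07 + 403.269 = 1472.34.
With uncorrelated errors the cross-covariances are all true-score covariance, so they carry over unchanged; only the diagonal terms shrink to ρᵢσᵢ².
True-score variance = [22.9²·0.89 + 4.5²·0.78 + 22.9²·0.92] + 403.269 = 964.977 + 403.269 = 1368.25.
Reliability = 1368.25 / 1472.34 = 0.929.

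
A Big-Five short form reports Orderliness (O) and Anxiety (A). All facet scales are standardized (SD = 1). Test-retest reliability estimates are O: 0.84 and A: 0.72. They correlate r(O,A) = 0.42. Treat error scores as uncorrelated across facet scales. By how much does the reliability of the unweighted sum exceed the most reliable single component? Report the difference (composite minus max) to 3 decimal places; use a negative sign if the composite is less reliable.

Var(sum) = 2 + 0.84 = 2.84; true-score variance = 1.56 + 0.84 = 2.4; composite reliability = 0.8451.
Max component reliability = 0.8400.
Difference = 0.8451 − 0.8400 = 0.005.

0.005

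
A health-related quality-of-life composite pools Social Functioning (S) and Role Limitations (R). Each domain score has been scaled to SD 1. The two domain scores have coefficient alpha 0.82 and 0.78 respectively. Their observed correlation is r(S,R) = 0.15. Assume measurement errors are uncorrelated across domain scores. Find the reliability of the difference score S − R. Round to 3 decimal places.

Var(S−R) = 1 + 1 − 2·0.15 = 2 − 0.3 = 1.7.
Because errors are independent across components, Cov(Tᵢ,Tⱼ) = Cov(Xᵢ,Xⱼ); the off-diagonal part of the true-score variance is the same as above.
True-score variance = [0.82 + 0.78] − 0.3 = 1.6 − 0.3 = 1.3.
Reliability = 1.3 / 1.7 = 0.765.

0.765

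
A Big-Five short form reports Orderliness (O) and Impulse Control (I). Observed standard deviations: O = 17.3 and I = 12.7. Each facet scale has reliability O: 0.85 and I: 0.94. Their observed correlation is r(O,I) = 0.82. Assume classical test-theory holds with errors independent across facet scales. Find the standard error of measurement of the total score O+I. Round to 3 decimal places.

Var(total) = 460.58 + 360.324 = 820.904.
True-score variance = 406.009 + 360.324 = 766.333, so reliability = 0.9335.
Error variance = 820.904 − 766.333 = 54.5709; SEM = √54.5709 = 7.387.

7.387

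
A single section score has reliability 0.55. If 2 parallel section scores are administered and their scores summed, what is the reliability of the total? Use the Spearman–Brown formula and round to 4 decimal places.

0.7097

ρ_k = kρ / (1 + (k−1)ρ) = 2·0.55 / (1 + 1·0.55) = 1.100 / 1.550 = 0.7097.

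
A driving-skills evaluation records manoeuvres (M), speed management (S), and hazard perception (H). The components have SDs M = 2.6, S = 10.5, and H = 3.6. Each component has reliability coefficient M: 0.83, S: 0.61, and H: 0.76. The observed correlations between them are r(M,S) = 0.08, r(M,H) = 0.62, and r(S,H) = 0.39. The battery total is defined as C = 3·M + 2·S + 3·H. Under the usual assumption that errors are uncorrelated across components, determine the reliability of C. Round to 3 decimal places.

Var(C) = 3²·2.6² + 2²·10.5² + 3²·3.6² + 2·[6·2.6·10.5·0.08 + 9·2.6·3.6·0.62 + 6·10.5·3.6·0.39] = 618.48 + 307.57 = 926.05.
Because errors are independent across components, Cov(Tᵢ,Tⱼ) = Cov(Xᵢ,Xⱼ); the off-diagonal part of the true-score variance is the same as above.
True-score variance = [3²·2.6²·0.83 + 2²·10.5²·0.61 + 3²·3.6²·0.76] + 307.57 = 408.154 + 307.57 = 715.723.
Reliability = 715.723 / 926.05 = 0.773.

0.773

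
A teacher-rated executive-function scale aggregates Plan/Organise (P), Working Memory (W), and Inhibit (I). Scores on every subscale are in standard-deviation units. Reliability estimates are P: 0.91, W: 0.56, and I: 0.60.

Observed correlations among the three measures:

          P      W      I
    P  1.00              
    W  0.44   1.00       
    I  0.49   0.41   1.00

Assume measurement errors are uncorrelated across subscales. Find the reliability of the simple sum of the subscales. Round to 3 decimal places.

0.836

Var(P+W+I) = 3 + 2·[0.44 + 0.49 + 0.41] = 3 + 2.68 = 5.68.
Under uncorrelated errors the observed covariances equal the true-score covariances, so only the own-variance terms attenuate.
True-score variance = [0.91 + 0.56 + 0.60] + 2.68 = 2.07 + 2.68 = 4.75.
Reliability = 4.75 / 5.68 = 0.836.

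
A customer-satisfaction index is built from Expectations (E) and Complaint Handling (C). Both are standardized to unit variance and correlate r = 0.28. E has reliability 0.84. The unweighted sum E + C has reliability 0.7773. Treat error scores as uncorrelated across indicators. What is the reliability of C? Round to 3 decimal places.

Var(E+C) = 2 + 2·0.28 = 2.560.
True-score variance = ρ_E + ρ_C + 2·0.28, so 0.7773 = (0.84 + ρ_C + 0.56) / 2.560.
ρ_C = 0.7773·2.560 − 0.84 − 0.56 = 0.590.

0.590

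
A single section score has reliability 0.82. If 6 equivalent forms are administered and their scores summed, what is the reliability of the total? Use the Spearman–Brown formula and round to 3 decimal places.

ρ_k = kρ / (1 + (k−1)ρ) = 6·0.82 / (1 + 5·0.82) = 4.920 / 5.100 = 0.965.

0.965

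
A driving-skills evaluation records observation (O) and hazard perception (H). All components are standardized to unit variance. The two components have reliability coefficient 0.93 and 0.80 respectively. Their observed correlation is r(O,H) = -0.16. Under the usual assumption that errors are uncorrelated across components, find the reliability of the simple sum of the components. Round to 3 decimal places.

Var(O+H) = 2 + 2·[(-0.16)] = 2 − 0.32 = 1.68.
Under uncorrelated errors the observed covariances equal the true-score covariances, so only the own-variance terms attenuate.
True-score variance = [0.93 + 0.80] − 0.32 = 1.73 − 0.32 = 1.41.
Reliability = 1.41 / 1.68 = 0.839.

0.839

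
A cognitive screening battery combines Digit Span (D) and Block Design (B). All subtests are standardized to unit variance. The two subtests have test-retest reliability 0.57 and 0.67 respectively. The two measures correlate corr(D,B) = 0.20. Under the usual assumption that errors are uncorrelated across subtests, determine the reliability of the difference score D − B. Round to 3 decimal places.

Var(D−B) = 1 + 1 − 2·0.20 = 2 − 0.4 = 1.6.
Because errors are independent across components, Cov(Tᵢ,Tⱼ) = Cov(Xᵢ,Xⱼ); the off-diagonal part of the true-score variance is the same as above.
True-score variance = [0.57 + 0.67] − 0.4 = 1.24 − 0.4 = 0.84.
Reliability = 0.84 / 1.6 = 0.525.

0.525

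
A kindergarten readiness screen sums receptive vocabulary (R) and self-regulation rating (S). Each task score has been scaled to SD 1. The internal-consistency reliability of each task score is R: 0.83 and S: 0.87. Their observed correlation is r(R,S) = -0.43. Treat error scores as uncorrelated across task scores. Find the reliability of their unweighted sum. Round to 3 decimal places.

Var(R+S) = 2 + 2·[(-0.43)] = 2 − 0.86 = 1.14.
Because errors are independent across components, Cov(Tᵢ,Tⱼ) = Cov(Xᵢ,Xⱼ); the off-diagonal part of the true-score variance is the same as above.
True-score variance = [0.83 + 0.87] − 0.86 = 1.7 − 0.86 = 0.84.
Reliability = 0.84 / 1.14 = 0.737.

0.737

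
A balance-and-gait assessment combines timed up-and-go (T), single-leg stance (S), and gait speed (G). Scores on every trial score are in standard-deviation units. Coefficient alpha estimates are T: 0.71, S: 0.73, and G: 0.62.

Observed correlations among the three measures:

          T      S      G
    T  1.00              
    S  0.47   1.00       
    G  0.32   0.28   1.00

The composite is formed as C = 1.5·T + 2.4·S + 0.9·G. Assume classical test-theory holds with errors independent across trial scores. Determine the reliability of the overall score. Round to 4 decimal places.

Var(C) = 1.5² + 2.4² + 0.9² + 2·[3.6·0.47 + 1.35·0.32 + 2.16·0.28] = 8.82 + 5.4576 = 14.2776.
Because errors are independent across components, Cov(Tᵢ,Tⱼ) = Cov(Xᵢ,Xⱼ); the off-diagonal part of the true-score variance is the same as above.
True-score variance = [1.5²·0.71 + 2.4²·0.73 + 0.9²·0.62] + 5.4576 = 6.3045 + 5.4576 = 11.7621.
Reliability = 11.7621 / 14.2776 = 0.8238.

0.8238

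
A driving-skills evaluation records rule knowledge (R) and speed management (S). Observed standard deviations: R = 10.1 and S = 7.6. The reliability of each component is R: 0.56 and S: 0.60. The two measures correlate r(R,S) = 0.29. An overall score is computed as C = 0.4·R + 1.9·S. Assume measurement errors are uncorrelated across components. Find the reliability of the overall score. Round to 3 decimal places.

0.650

Var(C) = 0.4²·10.1² + 1.9²·7.6² + 2·[0.76·10.1·7.6·0.29] = 224.835 + 33.8358 = 258.671.
With uncorrelated errors the cross-covariances are all true-score covariance, so they carry over unchanged; only the diagonal terms shrink to ρᵢσᵢ².
True-score variance = [0.4²·10.1²·0.56 + 1.9²·7.6²·0.60] + 33.8358 = 134.248 + 33.8358 = 168.084.
Reliability = 168.084 / 258.671 = 0.650.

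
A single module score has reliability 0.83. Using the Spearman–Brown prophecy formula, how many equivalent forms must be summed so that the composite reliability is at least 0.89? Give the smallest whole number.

k ≥ ρ*(1−ρ₁)/(ρ₁(1−ρ*)) = 0.89·0.17 / (0.83·0.11) = 1.657.
Smallest integer k = 2.

2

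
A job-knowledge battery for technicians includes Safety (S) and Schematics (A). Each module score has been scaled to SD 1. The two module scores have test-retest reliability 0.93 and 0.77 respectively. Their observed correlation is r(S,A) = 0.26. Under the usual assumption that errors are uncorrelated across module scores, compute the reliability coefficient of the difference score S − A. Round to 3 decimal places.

Var(S−A) = 1 + 1 − 2·0.26 = 2 − 0.52 = 1.48.
With uncorrelated errors the cross-covariances are all true-score covariance, so they carry over unchanged; only the diagonal terms shrink to ρᵢσᵢ².
True-score variance = [0.93 + 0.77] − 0.52 = 1.7 − 0.52 = 1.18.
Reliability = 1.18 / 1.48 = 0.797.

0.797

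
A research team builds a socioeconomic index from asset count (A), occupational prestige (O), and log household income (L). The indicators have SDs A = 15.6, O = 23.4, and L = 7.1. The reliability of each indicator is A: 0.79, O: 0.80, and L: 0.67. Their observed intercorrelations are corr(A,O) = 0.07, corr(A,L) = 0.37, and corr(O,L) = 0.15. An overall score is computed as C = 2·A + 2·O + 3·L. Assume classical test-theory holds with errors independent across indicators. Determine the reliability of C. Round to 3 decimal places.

0.828

Var(C) = 2²·15.6² + 2²·23.4² + 3²·7.1² + 2·[4·15.6·23.4·0.07 + 6·15.6·7.1·0.37 + 6·23.4·7.1·0.15] = 3617.37 + 995.249 = 4612.62.
Under uncorrelated errors the observed covariances equal the true-score covariances, so only the own-variance terms attenuate.
True-score variance = [2²·15.6²·0.79 + 2²·23.4²·0.80 + 3²·7.1²·0.67] + 995.249 = 2825.18 + 995.249 = 3820.43.
Reliability = 3820.43 / 4612.62 = 0.828.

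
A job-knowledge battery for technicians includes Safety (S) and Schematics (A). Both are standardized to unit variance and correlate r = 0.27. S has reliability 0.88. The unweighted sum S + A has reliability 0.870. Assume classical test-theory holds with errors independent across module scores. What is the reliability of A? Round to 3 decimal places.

0.790

Var(S+A) = 2 + 2·0.27 = 2.540.
True-score variance = ρ_S + ρ_A + 2·0.27, so 0.870 = (0.88 + ρ_A + 0.54) / 2.540.
ρ_A = 0.870·2.540 − 0.88 − 0.54 = 0.790.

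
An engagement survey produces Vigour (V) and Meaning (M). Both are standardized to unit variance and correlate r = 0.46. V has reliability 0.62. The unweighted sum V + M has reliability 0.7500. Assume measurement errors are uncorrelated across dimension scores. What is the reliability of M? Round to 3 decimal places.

0.650

Var(V+M) = 2 + 2·0.46 = 2.920.
True-score variance = ρ_V + ρ_M + 2·0.46, so 0.7500 = (0.62 + ρ_M + 0.92) / 2.920.
ρ_M = 0.7500·2.920 − 0.62 − 0.92 = 0.650.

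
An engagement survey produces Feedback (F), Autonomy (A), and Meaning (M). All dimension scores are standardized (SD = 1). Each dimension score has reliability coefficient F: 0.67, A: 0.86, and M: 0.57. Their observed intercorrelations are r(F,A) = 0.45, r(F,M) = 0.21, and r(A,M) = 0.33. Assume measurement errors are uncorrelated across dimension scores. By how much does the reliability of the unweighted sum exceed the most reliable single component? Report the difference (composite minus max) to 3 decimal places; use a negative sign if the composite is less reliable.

Var(sum) = 3 + 1.98 = 4.98; true-score variance = 2.1 + 1.98 = 4.08; composite reliability = 0.8193.
Max component reliability = 0.8600.
Difference = 0.8193 − 0.8600 = -0.041.

-0.041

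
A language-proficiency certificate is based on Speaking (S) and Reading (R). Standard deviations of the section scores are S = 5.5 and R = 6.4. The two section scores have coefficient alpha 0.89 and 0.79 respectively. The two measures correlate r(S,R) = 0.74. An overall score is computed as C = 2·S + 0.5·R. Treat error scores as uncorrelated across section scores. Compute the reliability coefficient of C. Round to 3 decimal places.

0.916

Var(C) = 2²·5.5² + 0.5²·6.4² + 2·[5.5·6.4·0.74] = 131.24 + 52.096 = 183.336.
Under uncorrelated errors the observed covariances equal the true-score covariances, so only the own-variance terms attenuate.
True-score variance = [2²·5.5²·0.89 + 0.5²·6.4²·0.79] + 52.096 = 115.78 + 52.096 = 167.876.
Reliability = 167.876 / 183.336 = 0.916.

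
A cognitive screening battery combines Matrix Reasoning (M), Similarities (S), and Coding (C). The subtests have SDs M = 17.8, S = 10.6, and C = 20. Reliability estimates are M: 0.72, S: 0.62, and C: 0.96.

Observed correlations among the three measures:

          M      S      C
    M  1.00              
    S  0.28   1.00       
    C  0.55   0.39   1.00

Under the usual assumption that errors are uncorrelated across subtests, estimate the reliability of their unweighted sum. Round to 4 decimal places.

0.9012

Var(M+S+C) = 17.8² + 10.6² + 20² + 2·[17.8·10.6·0.28 + 17.8·20·0.55 + 10.6·20·0.39] = 829.2 + 662.621 = 1491.82.
Under uncorrelated errors the observed covariances equal the true-score covariances, so only the own-variance terms attenuate.
True-score variance = [17.8²·0.72 + 10.6²·0.62 + 20²·0.96] + 662.621 = 681.788 + 662.621 = 1344.41.
Reliability = 1344.41 / 1491.82 = 0.9012.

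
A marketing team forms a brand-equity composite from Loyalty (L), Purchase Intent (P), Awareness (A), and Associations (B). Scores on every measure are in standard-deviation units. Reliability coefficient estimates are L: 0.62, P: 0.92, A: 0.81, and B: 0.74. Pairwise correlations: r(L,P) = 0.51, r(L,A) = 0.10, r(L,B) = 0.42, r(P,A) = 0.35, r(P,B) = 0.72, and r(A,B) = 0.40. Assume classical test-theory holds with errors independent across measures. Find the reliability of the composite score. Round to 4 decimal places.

Var(L+P+A+B) = 4 + 2·[0.51 + 0.10 + 0.42 + 0.35 + 0.72 + 0.40] = 4 + 5 = 9.
With uncorrelated errors the cross-covariances are all true-score covariance, so they carry over unchanged; only the diagonal terms shrink to ρᵢσᵢ².
True-score variance = [0.62 + 0.92 + 0.81 + 0.74] + 5 = 3.09 + 5 = 8.09.
Reliability = 8.09 / 9 = 0.8989.

0.8989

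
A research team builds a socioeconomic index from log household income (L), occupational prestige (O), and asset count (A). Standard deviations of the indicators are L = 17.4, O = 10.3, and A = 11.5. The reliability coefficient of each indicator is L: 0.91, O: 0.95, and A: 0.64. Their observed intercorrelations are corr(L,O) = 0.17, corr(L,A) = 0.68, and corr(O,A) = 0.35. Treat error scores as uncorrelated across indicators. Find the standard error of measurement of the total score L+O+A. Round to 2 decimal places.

8.95

Var(total) = 541.1 + 415.986 = 957.086.
True-score variance = 460.937 + 415.986 = 876.923, so reliability = 0.9162.
Error variance = 957.086 − 876.923 = 80.1629; SEM = √80.1629 = 8.95.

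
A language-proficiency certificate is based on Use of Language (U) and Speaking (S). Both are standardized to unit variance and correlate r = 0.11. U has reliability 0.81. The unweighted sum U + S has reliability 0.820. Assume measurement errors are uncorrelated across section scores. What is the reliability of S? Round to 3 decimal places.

0.790

Var(U+S) = 2 + 2·0.11 = 2.220.
True-score variance = ρ_U + ρ_S + 2·0.11, so 0.820 = (0.81 + ρ_S + 0.22) / 2.220.
ρ_S = 0.820·2.220 − 0.81 − 0.22 = 0.790.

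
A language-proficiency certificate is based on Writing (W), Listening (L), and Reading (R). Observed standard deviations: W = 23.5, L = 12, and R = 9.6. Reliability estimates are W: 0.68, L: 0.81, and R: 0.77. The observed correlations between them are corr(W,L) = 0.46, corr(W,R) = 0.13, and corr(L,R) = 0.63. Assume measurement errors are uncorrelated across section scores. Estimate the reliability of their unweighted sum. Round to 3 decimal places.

Var(W+L+R) = 23.5² + 12² + 9.6² + 2·[23.5·12·0.46 + 23.5·9.6·0.13 + 12·9.6·0.63] = 788.41 + 463.248 = 1251.66.
Under uncorrelated errors the observed covariances equal the true-score covariances, so only the own-variance terms attenuate.
True-score variance = [23.5²·0.68 + 12²·0.81 + 9.6²·0.77] + 463.248 = 563.133 + 463.248 = 1026.38.
Reliability = 1026.38 / 1251.66 = 0.820.

0.820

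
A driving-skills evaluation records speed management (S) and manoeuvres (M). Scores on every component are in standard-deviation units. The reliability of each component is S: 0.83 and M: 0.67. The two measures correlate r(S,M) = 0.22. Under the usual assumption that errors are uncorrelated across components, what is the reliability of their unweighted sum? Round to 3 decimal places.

Var(S+M) = 2 + 2·[0.22] = 2 + 0.44 = 2.44.
Because errors are independent across components, Cov(Tᵢ,Tⱼ) = Cov(Xᵢ,Xⱼ); the off-diagonal part of the true-score variance is the same as above.
True-score variance = [0.83 + 0.67] + 0.44 = 1.5 + 0.44 = 1.94.
Reliability = 1.94 / 2.44 = 0.795.

0.795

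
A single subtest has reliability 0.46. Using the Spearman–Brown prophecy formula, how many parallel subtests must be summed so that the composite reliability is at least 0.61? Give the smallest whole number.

k ≥ ρ*(1−ρ₁)/(ρ₁(1−ρ*)) = 0.61·0.54 / (0.46·0.39) = 1.836.
Smallest integer k = 2.

2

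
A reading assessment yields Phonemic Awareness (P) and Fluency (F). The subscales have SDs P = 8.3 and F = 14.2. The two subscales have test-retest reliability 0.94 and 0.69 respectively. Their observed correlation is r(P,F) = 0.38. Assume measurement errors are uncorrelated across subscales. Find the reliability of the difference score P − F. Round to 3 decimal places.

0.632

Var(P−F) = 8.3² + 14.2² − 2·8.3·14.2·0.38 = 270.53 − 89.5736 = 180.956.
Because errors are independent across components, Cov(Tᵢ,Tⱼ) = Cov(Xᵢ,Xⱼ); the off-diagonal part of the true-score variance is the same as above.
True-score variance = [8.3²·0.94 + 14.2²·0.69] − 89.5736 = 203.888 − 89.5736 = 114.315.
Reliability = 114.315 / 180.956 = 0.632.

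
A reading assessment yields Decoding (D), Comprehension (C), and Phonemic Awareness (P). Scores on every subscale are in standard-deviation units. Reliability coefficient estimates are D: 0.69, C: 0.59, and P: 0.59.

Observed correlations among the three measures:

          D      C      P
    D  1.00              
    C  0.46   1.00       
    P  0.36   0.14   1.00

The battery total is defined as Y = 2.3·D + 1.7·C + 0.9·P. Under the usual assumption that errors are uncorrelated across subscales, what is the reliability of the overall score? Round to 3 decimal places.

Var(Y) = 2.3² + 1.7² + 0.9² + 2·[3.91·0.46 + 2.07·0.36 + 1.53·0.14] = 8.99 + 5.516 = 14.506.
With uncorrelated errors the cross-covariances are all true-score covariance, so they carry over unchanged; only the diagonal terms shrink to ρᵢσᵢ².
True-score variance = [2.3²·0.69 + 1.7²·0.59 + 0.9²·0.59] + 5.516 = 5.8331 + 5.516 = 11.3491.
Reliability = 11.3491 / 14.506 = 0.782.

0.782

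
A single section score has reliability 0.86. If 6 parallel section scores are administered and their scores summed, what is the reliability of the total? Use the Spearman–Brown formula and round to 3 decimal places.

0.974

ρ_k = kρ / (1 + (k−1)ρ) = 6·0.86 / (1 + 5·0.86) = 5.160 / 5.300 = 0.974.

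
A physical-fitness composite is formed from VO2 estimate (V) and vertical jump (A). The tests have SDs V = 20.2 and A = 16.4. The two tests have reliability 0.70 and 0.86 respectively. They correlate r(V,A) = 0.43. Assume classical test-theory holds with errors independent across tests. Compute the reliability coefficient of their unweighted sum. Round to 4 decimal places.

Var(V+A) = 20.2² + 16.4² + 2·[20.2·16.4·0.43] = 677 + 284.901 = 961.901.
Because errors are independent across components, Cov(Tᵢ,Tⱼ) = Cov(Xᵢ,Xⱼ); the off-diagonal part of the true-score variance is the same as above.
True-score variance = [20.2²·0.70 + 16.4²·0.86] + 284.901 = 516.934 + 284.901 = 801.834.
Reliability = 801.834 / 961.901 = 0.8336.

0.8336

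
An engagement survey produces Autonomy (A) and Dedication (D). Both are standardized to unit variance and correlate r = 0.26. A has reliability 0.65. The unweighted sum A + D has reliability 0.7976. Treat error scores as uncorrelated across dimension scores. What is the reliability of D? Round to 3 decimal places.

Var(A+D) = 2 + 2·0.26 = 2.520.
True-score variance = ρ_A + ρ_D + 2·0.26, so 0.7976 = (0.65 + ρ_D + 0.52) / 2.520.
ρ_D = 0.7976·2.520 − 0.65 − 0.52 = 0.840.

0.840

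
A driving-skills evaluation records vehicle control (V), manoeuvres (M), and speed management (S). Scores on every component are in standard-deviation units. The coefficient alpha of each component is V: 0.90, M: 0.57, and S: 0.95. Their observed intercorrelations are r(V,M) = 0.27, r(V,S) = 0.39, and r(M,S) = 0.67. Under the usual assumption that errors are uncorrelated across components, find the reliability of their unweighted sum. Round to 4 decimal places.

Var(V+M+S) = 3 + 2·[0.27 + 0.39 + 0.67] = 3 + 2.66 = 5.66.
Under uncorrelated errors the observed covariances equal the true-score covariances, so only the own-variance terms attenuate.
True-score variance = [0.90 + 0.57 + 0.95] + 2.66 = 2.42 + 2.66 = 5.08.
Reliability = 5.08 / 5.66 = 0.8975.

0.8975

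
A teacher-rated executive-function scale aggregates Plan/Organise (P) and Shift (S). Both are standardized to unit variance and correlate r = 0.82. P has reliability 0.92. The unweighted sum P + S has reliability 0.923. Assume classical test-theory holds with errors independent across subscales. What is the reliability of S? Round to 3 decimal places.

Var(P+S) = 2 + 2·0.82 = 3.640.
True-score variance = ρ_P + ρ_S + 2·0.82, so 0.923 = (0.92 + ρ_S + 1.64) / 3.640.
ρ_S = 0.923·3.640 − 0.92 − 1.64 = 0.800.

0.800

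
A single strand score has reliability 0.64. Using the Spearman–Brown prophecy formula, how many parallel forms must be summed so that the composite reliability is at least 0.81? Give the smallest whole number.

3

k ≥ ρ*(1−ρ₁)/(ρ₁(1−ρ*)) = 0.81·0.36 / (0.64·0.19) = 2.398.
Smallest integer k = 3.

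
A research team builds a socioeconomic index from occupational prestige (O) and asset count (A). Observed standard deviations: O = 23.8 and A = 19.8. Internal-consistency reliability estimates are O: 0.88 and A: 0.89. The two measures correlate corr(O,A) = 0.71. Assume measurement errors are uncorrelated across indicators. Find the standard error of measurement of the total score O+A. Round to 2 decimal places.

Var(total) = 958.48 + 669.161 = 1627.64.
True-score variance = 847.383 + 669.161 = 1516.54, so reliability = 0.9317.
Error variance = 1627.64 − 1516.54 = 111.097; SEM = √111.097 = 10.54.

10.54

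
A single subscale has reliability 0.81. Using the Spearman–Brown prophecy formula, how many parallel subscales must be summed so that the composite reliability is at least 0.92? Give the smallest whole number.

k ≥ ρ*(1−ρ₁)/(ρ₁(1−ρ*)) = 0.92·0.19 / (0.81·0.08) = 2.698.
Smallest integer k = 3.

3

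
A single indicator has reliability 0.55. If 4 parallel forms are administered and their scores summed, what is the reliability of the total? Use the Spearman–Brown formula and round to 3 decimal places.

ρ_k = kρ / (1 + (k−1)ρ) = 4·0.55 / (1 + 3·0.55) = 2.200 / 2.650 = 0.830.

0.830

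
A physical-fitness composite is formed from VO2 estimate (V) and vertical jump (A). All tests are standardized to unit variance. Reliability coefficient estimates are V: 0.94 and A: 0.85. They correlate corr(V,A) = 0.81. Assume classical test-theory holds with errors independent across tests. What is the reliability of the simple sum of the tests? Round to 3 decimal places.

0.942

Var(V+A) = 2 + 2·[0.81] = 2 + 1.62 = 3.62.
With uncorrelated errors the cross-covariances are all true-score covariance, so they carry over unchanged; only the diagonal terms shrink to ρᵢσᵢ².
True-score variance = [0.94 + 0.85] + 1.62 = 1.79 + 1.62 = 3.41.
Reliability = 3.41 / 3.62 = 0.942.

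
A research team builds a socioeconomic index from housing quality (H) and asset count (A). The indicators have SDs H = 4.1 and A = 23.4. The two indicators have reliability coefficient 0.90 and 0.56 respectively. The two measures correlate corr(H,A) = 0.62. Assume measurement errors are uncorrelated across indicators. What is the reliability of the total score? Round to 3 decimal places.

Var(H+A) = 4.1² + 23.4² + 2·[4.1·23.4·0.62] = 564.37 + 118.966 = 683.336.
Under uncorrelated errors the observed covariances equal the true-score covariances, so only the own-variance terms attenuate.
True-score variance = [4.1²·0.90 + 23.4²·0.56] + 118.966 = 321.763 + 118.966 = 440.728.
Reliability = 440.728 / 683.336 = 0.645.

0.645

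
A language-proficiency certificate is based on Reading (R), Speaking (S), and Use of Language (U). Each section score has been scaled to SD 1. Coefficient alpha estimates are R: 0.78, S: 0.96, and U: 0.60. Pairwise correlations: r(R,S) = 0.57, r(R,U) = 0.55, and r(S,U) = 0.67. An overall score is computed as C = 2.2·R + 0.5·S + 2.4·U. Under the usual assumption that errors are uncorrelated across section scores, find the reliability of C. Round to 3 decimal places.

Var(C) = 2.2² + 0.5² + 2.4² + 2·[1.1·0.57 + 5.28·0.55 + 1.2·0.67] = 10.85 + 8.67 = 19.52.
Under uncorrelated errors the observed covariances equal the true-score covariances, so only the own-variance terms attenuate.
True-score variance = [2.2²·0.78 + 0.5²·0.96 + 2.4²·0.60] + 8.67 = 7.4712 + 8.67 = 16.1412.
Reliability = 16.1412 / 19.52 = 0.827.

0.827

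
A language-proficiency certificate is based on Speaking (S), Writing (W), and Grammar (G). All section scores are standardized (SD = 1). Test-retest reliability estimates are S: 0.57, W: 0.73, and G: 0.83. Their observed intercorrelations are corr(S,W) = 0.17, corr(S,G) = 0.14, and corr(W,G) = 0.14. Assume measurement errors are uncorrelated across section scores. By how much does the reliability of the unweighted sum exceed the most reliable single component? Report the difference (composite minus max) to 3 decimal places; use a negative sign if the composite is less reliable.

Var(sum) = 3 + 0.9 = 3.9; true-score variance = 2.13 + 0.9 = 3.03; composite reliability = 0.7769.
Max component reliability = 0.8300.
Difference = 0.7769 − 0.8300 = -0.053.

-0.053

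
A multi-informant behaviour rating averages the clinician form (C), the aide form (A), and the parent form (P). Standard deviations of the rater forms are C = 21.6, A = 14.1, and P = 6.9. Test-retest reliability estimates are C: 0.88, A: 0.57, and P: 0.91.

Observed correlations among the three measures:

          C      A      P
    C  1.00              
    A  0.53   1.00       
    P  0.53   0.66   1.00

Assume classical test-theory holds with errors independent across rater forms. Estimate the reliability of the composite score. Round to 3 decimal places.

0.890

Var(C+A+P) = 21.6² + 14.1² + 6.9² + 2·[21.6·14.1·0.53 + 21.6·6.9·0.53 + 14.1·6.9·0.66] = 712.98 + 609.239 = 1322.22.
Because errors are independent across components, Cov(Tᵢ,Tⱼ) = Cov(Xᵢ,Xⱼ); the off-diagonal part of the true-score variance is the same as above.
True-score variance = [21.6²·0.88 + 14.1²·0.57 + 6.9²·0.91] + 609.239 = 567.22 + 609.239 = 1176.46.
Reliability = 1176.46 / 1322.22 = 0.890.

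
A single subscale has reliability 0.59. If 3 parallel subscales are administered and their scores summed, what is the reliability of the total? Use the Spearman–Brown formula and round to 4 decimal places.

0.8119

ρ_k = kρ / (1 + (k−1)ρ) = 3·0.59 / (1 + 2·0.59) = 1.770 / 2.180 = 0.8119.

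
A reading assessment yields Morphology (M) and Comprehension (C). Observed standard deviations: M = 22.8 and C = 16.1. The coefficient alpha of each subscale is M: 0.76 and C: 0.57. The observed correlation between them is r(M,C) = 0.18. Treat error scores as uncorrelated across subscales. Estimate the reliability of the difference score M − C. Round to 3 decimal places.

Var(M−C) = 22.8² + 16.1² − 2·22.8·16.1·0.18 = 779.05 − 132.149 = 646.901.
Because errors are independent across components, Cov(Tᵢ,Tⱼ) = Cov(Xᵢ,Xⱼ); the off-diagonal part of the true-score variance is the same as above.
True-score variance = [22.8²·0.76 + 16.1²·0.57] − 132.149 = 542.828 − 132.149 = 410.679.
Reliability = 410.679 / 646.901 = 0.635.

0.635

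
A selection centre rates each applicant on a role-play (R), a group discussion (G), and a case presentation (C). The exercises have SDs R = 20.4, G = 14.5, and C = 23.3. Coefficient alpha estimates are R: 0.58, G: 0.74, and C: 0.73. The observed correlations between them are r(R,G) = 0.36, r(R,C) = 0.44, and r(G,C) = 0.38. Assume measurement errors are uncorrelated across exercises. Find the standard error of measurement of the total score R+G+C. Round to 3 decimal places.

19.392

Var(total) = 1169.3 + 888.024 = 2057.32.
True-score variance = 793.267 + 888.024 = 1681.29, so reliability = 0.8172.
Error variance = 2057.32 − 1681.29 = 376.032; SEM = √376.032 = 19.392.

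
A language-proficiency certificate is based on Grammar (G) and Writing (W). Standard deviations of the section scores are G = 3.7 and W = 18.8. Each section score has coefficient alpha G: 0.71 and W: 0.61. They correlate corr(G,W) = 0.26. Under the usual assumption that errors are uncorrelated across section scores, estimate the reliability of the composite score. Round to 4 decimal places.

0.6484

Var(G+W) = 3.7² + 18.8² + 2·[3.7·18.8·0.26] = 367.13 + 36.1712 = 403.301.
Because errors are independent across components, Cov(Tᵢ,Tⱼ) = Cov(Xᵢ,Xⱼ); the off-diagonal part of the true-score variance is the same as above.
True-score variance = [3.7²·0.71 + 18.8²·0.61] + 36.1712 = 225.318 + 36.1712 = 261.49.
Reliability = 261.49 / 403.301 = 0.6484.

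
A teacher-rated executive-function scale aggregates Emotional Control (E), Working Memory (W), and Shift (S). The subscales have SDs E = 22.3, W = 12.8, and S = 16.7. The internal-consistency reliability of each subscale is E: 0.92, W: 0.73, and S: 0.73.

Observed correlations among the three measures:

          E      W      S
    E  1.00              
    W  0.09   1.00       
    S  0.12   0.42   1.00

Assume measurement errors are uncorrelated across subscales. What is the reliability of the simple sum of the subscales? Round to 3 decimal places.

Var(E+W+S) = 22.3² + 12.8² + 16.7² + 2·[22.3·12.8·0.09 + 22.3·16.7·0.12 + 12.8·16.7·0.42] = 940.02 + 320.316 = 1260.34.
Because errors are independent across components, Cov(Tᵢ,Tⱼ) = Cov(Xᵢ,Xⱼ); the off-diagonal part of the true-score variance is the same as above.
True-score variance = [22.3²·0.92 + 12.8²·0.73 + 16.7²·0.73] + 320.316 = 780.7 + 320.316 = 1101.02.
Reliability = 1101.02 / 1260.34 = 0.874.

0.874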